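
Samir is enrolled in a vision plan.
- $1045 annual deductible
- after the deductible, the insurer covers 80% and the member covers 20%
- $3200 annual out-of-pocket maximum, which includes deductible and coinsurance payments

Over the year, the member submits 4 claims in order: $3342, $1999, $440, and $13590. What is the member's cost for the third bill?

$88

#1 ($3342): deductible takes $1045, $2297 remains; coinsurance $2297 × 20% = $459.40. Member owes $1504.40 (running OOP $1504.40).
#2 ($1999): deductible met; 20% of $1999 = $399.80. Member owes $399.80 (running OOP $1904.20).
#3 ($440): 20% coinsurance on $440 = $88. Cost to member: $88. OOP to date $1992.20.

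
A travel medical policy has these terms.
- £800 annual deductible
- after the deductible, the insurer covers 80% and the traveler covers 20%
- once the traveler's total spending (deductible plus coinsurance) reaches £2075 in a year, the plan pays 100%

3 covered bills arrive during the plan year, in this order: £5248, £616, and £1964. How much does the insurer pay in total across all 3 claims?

Claim 1 — £5248: £800 finishes the deductible; £4448 goes to coinsurance; coinsurance £4448 × 20% = £889.60. Traveler pays £1689.60; OOP now £1689.60. Plan pays £5248 − £1689.60 = £3558.40.
Claim 2 — £616: deductible met; 20% of £616 = £123.20. Cost to traveler: £123.20. OOP to date £1812.80. Insurer: £616 − £123.20 = £492.80.
Claim 3 — £1964: deductible met; 20% of £1964 = £392.80. OOP would hit £2205.60 > £2075, so the cap limits the traveler to £2075 − £1812.80 = £262.20. Insurer: £1964 − £262.20 = £1701.80.
Insurer total = bills − traveler's total = £7828 − £2075 = £5753.

£5753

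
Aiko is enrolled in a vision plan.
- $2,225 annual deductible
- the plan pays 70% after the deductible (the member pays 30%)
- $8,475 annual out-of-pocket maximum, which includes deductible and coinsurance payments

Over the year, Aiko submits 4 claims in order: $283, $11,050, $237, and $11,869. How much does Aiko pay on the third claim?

Claim 1 — $283: all of it applies to the deductible. Member pays $283; OOP now $283.
Claim 2 — $11,050: $1,942 to deductible, leaving $9,108; coinsurance $9,108 × 30% = $2,732.40. Member owes $4,674.40 (running OOP $4,957.40).
Claim 3 — $237: 30% coinsurance on $237 = $71.10. Member owes $71.10 (running OOP $5,028.50).

$71.10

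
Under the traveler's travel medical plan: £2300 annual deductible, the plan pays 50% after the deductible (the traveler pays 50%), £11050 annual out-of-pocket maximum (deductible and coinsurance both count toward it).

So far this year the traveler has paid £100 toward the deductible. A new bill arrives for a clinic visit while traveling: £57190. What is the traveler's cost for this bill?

£10950

£100 of the £2300 deductible is already met, leaving £2200.
That leaves £57190 − £2200 = £54990 for coinsurance.
Traveler's 50% share of £54990 is £27495.
Traveler responsibility before any cap: £2200 + £27495 = £29695.
That would bring total out-of-pocket to £29795, past the £11050 cap. The traveler is capped at £11050 − £100 = £10950 on this claim.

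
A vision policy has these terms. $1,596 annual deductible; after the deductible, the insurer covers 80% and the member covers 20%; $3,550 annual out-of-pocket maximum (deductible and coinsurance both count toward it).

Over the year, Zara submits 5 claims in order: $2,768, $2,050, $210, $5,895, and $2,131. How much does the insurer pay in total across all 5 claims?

$9,504

Claim 1 ($2,768): $1,596 finishes the deductible; $1,172 goes to coinsurance; 20% of $1,172 = $234.40. Cost to member: $1,830.40. OOP to date $1,830.40. Plan pays $2,768 − $1,830.40 = $937.60.
Claim 2 ($2,050): deductible met; 20% of $2,050 = $410. Cost to member: $410. OOP to date $2,240.40. Insurer: $2,050 − $410 = $1,640.
Claim 3 ($210): deductible met; 20% of $210 = $42. Member owes $42 (running OOP $2,282.40). Plan pays $210 − $42 = $168.
Claim 4 ($5,895): deductible already satisfied, so member's share is 20% × $5,895 = $1,179. Cost to member: $1,179. OOP to date $3,461.40. Insurer: $5,895 − $1,179 = $4,716.
Claim 5 ($2,131): deductible met; 20% of $2,131 = $426.20. Adding that to $3,461.40 gives $3,887.60, past the $3,550 cap; member pays only $3,550 − $3,461.40 = $88.60. Insurer: $2,131 − $88.60 = $2,042.40.
Insurer total = bills − member's total = $13,054 − $3,550 = $9,504.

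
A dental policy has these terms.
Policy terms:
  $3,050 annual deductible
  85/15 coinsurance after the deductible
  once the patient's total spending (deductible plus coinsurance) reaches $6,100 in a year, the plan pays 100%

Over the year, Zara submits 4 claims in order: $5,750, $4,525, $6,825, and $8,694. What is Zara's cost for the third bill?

#1 ($5,750): $3,050 to deductible, leaving $2,700; patient's 15% is $405. Patient pays $3,455; OOP now $3,455.
#2 ($4,525): deductible met; 15% of $4,525 = $678.75. Patient pays $678.75; OOP now $4,133.75.
#3 ($6,825): deductible met; 15% of $6,825 = $1,023.75. Patient pays $1,023.75; OOP now $5,157.50.

$1,023.75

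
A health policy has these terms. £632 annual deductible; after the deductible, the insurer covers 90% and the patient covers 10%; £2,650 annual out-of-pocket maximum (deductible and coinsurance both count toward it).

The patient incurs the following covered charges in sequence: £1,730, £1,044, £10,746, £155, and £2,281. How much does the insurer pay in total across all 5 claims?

Claim 1 (£1,730): £632 finishes the deductible; £1,098 goes to coinsurance; coinsurance £1,098 × 10% = £109.80. Patient owes £741.80 (running OOP £741.80). Insurer: £1,730 − £741.80 = £988.20.
Claim 2 (£1,044): 10% coinsurance on £1,044 = £104.40. Patient pays £104.40; OOP now £846.20. Plan pays £1,044 − £104.40 = £939.60.
Claim 3 (£10,746): 10% coinsurance on £10,746 = £1,074.60. Patient pays £1,074.60; OOP now £1,920.80. Insurer: £10,746 − £1,074.60 = £9,671.40.
Claim 4 (£155): deductible met; 10% of £155 = £15.50. Patient owes £15.50 (running OOP £1,936.30). Insurer: £155 − £15.50 = £139.50.
Claim 5 (£2,281): deductible already satisfied, so patient's share is 10% × £2,281 = £228.10. Patient pays £228.10; OOP now £2,164.40. Insurer: £2,281 − £228.10 = £2,052.90.
Insurer total = bills − patient's total = £15,956 − £2,164.40 = £13,791.60.

£13,791.60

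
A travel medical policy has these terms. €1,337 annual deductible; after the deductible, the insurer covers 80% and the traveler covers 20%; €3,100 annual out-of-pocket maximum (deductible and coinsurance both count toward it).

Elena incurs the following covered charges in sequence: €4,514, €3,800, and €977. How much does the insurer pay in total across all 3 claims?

€6,363.20

#1 (€4,514): €1,337 to deductible, leaving €3,177; coinsurance €3,177 × 20% = €635.40. Traveler pays €1,972.40; OOP now €1,972.40. Plan pays €4,514 − €1,972.40 = €2,541.60.
#2 (€3,800): deductible already satisfied, so traveler's share is 20% × €3,800 = €760. Traveler owes €760 (running OOP €2,732.40). Insurer: €3,800 − €760 = €3,040.
#3 (€977): deductible met; 20% of €977 = €195.40. Cost to traveler: €195.40. OOP to date €2,927.80. Plan pays €977 − €195.40 = €781.60.
Insurer total: €2,541.60 + €3,040 + €781.60 = €6,363.20.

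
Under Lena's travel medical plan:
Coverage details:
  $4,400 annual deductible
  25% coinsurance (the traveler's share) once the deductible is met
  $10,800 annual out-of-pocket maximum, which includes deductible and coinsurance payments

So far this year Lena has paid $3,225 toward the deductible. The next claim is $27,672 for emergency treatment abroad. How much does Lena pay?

Deductible still to meet: $4,400 − $3,225 = $1,175.
The remaining $26,497 (= $27,672 − $1,175) moves to coinsurance.
Traveler's 25% share of $26,497 is $6,624.25.
That puts the traveler's cost at $1,175 + $6,624.25 = $7,799.25 before any cap.
Adding $7,799.25 to the $3,225 already spent would give $11,024.25, which exceeds the $10,800 cap; the traveler pays just $10,800 − $3,225 = $7,575.

$7,575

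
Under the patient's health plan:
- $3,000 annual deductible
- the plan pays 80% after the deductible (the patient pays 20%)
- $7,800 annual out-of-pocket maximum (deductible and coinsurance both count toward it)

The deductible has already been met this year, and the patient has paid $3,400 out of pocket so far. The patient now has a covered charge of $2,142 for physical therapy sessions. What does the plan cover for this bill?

With the deductible met, the entire $2,142 is subject to coinsurance.
Coinsurance: $2,142 × 20% = $428.40.
Cumulative spending $3,400 + $428.40 = $3,828.40 stays under the $7,800 maximum.
The plan picks up $2,142 − $428.40 = $1,713.60.

$1,713.60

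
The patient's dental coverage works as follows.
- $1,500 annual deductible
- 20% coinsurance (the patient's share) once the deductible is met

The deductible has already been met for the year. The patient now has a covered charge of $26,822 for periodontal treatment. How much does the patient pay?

$5,364.40

The deductible is already satisfied, so the full bill goes to coinsurance.
Patient's 20% share of $26,822 is $5,364.40.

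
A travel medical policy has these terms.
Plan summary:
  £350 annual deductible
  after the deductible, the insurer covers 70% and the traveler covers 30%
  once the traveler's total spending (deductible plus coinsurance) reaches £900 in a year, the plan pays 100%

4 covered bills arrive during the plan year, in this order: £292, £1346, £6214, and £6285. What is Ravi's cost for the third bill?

£163.60

Claim 1 (£292): entire amount goes to the deductible. Traveler pays £292; OOP now £292.
Claim 2 (£1346): £58 to deductible, leaving £1288; 30% of £1288 = £386.40. Traveler owes £444.40 (running OOP £736.40).
Claim 3 (£6214): deductible already satisfied, so traveler's share is 30% × £6214 = £1864.20. Adding that to £736.40 gives £2600.60, past the £900 cap; traveler pays only £900 − £736.40 = £163.60.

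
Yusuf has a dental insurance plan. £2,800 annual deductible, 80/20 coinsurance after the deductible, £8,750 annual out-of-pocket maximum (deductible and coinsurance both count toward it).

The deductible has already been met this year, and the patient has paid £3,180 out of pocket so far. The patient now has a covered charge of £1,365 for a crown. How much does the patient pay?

With the deductible met, the entire £1,365 is subject to coinsurance.
Coinsurance: £1,365 × 20% = £273.
Year-to-date out-of-pocket becomes £3,180 + £273 = £3,453, still under the £8,750 maximum, so no cap applies.

£273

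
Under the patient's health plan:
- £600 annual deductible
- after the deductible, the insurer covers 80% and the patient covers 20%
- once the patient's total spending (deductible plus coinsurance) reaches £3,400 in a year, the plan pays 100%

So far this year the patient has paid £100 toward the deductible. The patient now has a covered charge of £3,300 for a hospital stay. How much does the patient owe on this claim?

£1,060

Deductible still to meet: £600 − £100 = £500.
After the £500 deductible portion, £3,300 − £500 = £2,800 is subject to coinsurance.
20% of £2,800 = £560 falls to the patient.
So the patient owes £500 + £560 = £1,060 before any cap.
Total out-of-pocket so far would be £100 + £1,060 = £1,160, below the £3,400 cap — no reduction.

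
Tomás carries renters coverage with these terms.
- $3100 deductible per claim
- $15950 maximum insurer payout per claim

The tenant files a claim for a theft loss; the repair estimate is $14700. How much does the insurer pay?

$11600

After the deductible, $14700 − $3100 = $11600 remains.
$11600 ≤ $15950, so the limit doesn't bind; insurer pays $11600.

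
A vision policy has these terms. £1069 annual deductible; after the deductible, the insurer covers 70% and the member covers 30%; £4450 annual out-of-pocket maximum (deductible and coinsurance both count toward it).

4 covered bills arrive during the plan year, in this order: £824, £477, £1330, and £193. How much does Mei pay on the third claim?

Claim 1 — £824: all of it applies to the deductible. Cost to member: £824. OOP to date £824.
Claim 2 — £477: deductible takes £245, £232 remains; 30% of £232 = £69.60. Member owes £314.60 (running OOP £1138.60).
Claim 3 — £1330: deductible already satisfied, so member's share is 30% × £1330 = £399. Cost to member: £399. OOP to date £1537.60.

£399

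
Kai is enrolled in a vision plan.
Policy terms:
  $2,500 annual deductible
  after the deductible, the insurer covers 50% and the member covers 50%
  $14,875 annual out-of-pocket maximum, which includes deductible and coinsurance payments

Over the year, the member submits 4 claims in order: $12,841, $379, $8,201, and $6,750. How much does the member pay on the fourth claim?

Bill 1, $12,841: deductible takes $2,500, $10,341 remains; coinsurance $10,341 × 50% = $5,170.50. Cost to member: $7,670.50. OOP to date $7,670.50.
Bill 2, $379: deductible met; 50% of $379 = $189.50. Member pays $189.50; OOP now $7,860.
Bill 3, $8,201: deductible already satisfied, so member's share is 50% × $8,201 = $4,100.50. Member pays $4,100.50; OOP now $11,960.50.
Bill 4, $6,750: 50% coinsurance on $6,750 = $3,375. OOP would hit $15,335.50 > $14,875, so the cap limits the member to $14,875 − $11,960.50 = $2,914.50.

$2,914.50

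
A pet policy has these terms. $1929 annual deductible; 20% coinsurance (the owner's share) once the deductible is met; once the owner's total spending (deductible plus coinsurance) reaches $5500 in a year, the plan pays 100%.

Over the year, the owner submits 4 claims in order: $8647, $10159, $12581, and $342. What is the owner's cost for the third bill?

Claim 1 ($8647): $1929 to deductible, leaving $6718; coinsurance $6718 × 20% = $1343.60. Owner pays $3272.60; OOP now $3272.60.
Claim 2 ($10159): 20% coinsurance on $10159 = $2031.80. Owner owes $2031.80 (running OOP $5304.40).
Claim 3 ($12581): deductible met; 20% of $12581 = $2516.20. OOP would hit $7820.60 > $5500, so the cap limits the owner to $5500 − $5304.40 = $195.60.

$195.60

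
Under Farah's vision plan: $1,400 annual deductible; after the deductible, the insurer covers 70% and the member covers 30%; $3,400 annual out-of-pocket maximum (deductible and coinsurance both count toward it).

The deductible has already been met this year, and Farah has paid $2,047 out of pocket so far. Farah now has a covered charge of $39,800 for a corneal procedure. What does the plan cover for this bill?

With the deductible met, the entire $39,800 is subject to coinsurance.
Member's 30% share of $39,800 is $11,940.
Year-to-date out-of-pocket would reach $2,047 + $11,940 = $13,987, above the $3,400 maximum, so the member pays only $3,400 − $2,047 = $1,353.
The plan picks up $39,800 − $1,353 = $38,447.

$38,447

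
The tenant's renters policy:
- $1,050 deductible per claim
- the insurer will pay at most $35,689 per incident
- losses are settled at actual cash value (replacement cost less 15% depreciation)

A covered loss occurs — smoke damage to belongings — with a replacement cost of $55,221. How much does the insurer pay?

$35,689

Depreciate 15%: the covered value is $55,221 × 0.85 = $46,937.85.
Subtract the deductible: $46,937.85 − $1,050 = $45,887.85.
The $35,689 per-incident cap binds; insurer pays $35,689.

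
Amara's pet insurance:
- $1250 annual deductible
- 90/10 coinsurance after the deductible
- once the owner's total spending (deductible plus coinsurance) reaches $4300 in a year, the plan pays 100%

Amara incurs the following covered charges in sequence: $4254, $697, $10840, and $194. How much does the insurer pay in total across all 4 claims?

Bill 1, $4254: $1250 to deductible, leaving $3004; coinsurance $3004 × 10% = $300.40. Owner pays $1550.40; OOP now $1550.40. Plan pays $4254 − $1550.40 = $2703.60.
Bill 2, $697: deductible already satisfied, so owner's share is 10% × $697 = $69.70. Owner owes $69.70 (running OOP $1620.10). Plan pays $697 − $69.70 = $627.30.
Bill 3, $10840: deductible already satisfied, so owner's share is 10% × $10840 = $1084. Owner pays $1084; OOP now $2704.10. Insurer: $10840 − $1084 = $9756.
Bill 4, $194: deductible met; 10% of $194 = $19.40. Owner pays $19.40; OOP now $2723.50. Insurer: $194 − $19.40 = $174.60.
Insurer total: $2703.60 + $627.30 + $9756 + $174.60 = $13261.50.

$13261.50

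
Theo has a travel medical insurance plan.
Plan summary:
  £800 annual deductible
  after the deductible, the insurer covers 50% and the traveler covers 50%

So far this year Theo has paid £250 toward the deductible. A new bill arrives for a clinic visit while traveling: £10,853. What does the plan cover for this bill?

£5,151.50

Deductible still to meet: £800 − £250 = £550.
The remaining £10,303 (= £10,853 − £550) moves to coinsurance.
50% of £10,303 = £5,151.50 falls to the traveler.
That puts the traveler's cost at £550 + £5,151.50 = £5,701.50.
The insurer covers the remainder: £10,853 − £5,701.50 = £5,151.50.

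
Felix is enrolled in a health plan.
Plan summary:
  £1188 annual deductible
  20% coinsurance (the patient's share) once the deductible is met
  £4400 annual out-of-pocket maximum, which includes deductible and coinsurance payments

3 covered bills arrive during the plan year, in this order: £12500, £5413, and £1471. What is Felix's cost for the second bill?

£949.60

Claim 1 (£12500): £1188 finishes the deductible; £11312 goes to coinsurance; patient's 20% is £2262.40. Cost to patient: £3450.40. OOP to date £3450.40.
Claim 2 (£5413): deductible already satisfied, so patient's share is 20% × £5413 = £1082.60. OOP would hit £4533 > £4400, so the cap limits the patient to £4400 − £3450.40 = £949.60.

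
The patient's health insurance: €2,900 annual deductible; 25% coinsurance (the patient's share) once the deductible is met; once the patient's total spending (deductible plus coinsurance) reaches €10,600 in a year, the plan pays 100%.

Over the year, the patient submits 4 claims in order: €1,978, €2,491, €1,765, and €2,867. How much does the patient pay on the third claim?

€441.25

#1 (€1,978): entire amount goes to the deductible. Cost to patient: €1,978. OOP to date €1,978.
#2 (€2,491): €922 to deductible, leaving €1,569; patient's 25% is €392.25. Patient owes €1,314.25 (running OOP €3,292.25).
#3 (€1,765): deductible met; 25% of €1,765 = €441.25. Cost to patient: €441.25. OOP to date €3,733.50.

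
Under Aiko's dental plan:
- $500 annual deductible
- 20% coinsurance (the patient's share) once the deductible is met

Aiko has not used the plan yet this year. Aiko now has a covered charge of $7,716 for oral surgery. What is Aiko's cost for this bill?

The full $500 deductible is still open; $500 of this bill applies to it.
The remaining $7,216 (= $7,716 − $500) moves to coinsurance.
Patient's 20% share of $7,216 is $1,443.20.
That puts the patient's cost at $500 + $1,443.20 = $1,943.20.

$1,943.20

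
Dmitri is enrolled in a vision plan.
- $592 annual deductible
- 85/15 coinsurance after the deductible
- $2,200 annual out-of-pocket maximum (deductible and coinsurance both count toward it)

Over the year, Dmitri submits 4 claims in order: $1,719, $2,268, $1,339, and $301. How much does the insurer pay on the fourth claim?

$255.85

Claim 1 ($1,719): deductible takes $592, $1,127 remains; coinsurance $1,127 × 15% = $169.05. Member pays $761.05; OOP now $761.05. Insurer: $1,719 − $761.05 = $957.95.
Claim 2 ($2,268): deductible met; 15% of $2,268 = $340.20. Member pays $340.20; OOP now $1,101.25. Plan pays $2,268 − $340.20 = $1,927.80.
Claim 3 ($1,339): deductible already satisfied, so member's share is 15% × $1,339 = $200.85. Member pays $200.85; OOP now $1,302.10. Plan pays $1,339 − $200.85 = $1,138.15.
Claim 4 ($301): 15% coinsurance on $301 = $45.15. Cost to member: $45.15. OOP to date $1,347.25. Insurer: $301 − $45.15 = $255.85.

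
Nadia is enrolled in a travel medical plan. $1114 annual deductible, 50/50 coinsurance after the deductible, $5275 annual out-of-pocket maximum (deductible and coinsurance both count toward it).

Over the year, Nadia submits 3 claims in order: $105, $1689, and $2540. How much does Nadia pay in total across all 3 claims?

$2724

Claim 1 — $105: all of it applies to the deductible. Traveler pays $105; OOP now $105.
Claim 2 — $1689: deductible takes $1009, $680 remains; 50% of $680 = $340. Cost to traveler: $1349. OOP to date $1454.
Claim 3 — $2540: deductible met; 50% of $2540 = $1270. Traveler pays $1270; OOP now $2724.
Summing the traveler's payments: $105 + $1349 + $1270 = $2724.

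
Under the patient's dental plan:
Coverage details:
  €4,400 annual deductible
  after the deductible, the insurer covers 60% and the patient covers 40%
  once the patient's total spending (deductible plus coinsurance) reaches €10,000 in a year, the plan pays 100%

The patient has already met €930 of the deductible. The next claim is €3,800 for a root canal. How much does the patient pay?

Remaining deductible: €4,400 − €930 = €3,470.
After the €3,470 deductible portion, €3,800 − €3,470 = €330 is subject to coinsurance.
40% of €330 = €132 falls to the patient.
That puts the patient's cost at €3,470 + €132 = €3,602 before any cap.
Total out-of-pocket so far would be €930 + €3,602 = €4,532, below the €10,000 cap — no reduction.

€3,602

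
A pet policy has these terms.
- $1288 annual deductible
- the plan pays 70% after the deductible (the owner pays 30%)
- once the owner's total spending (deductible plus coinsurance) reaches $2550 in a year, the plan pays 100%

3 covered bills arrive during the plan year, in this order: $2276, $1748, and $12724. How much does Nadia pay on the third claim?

$441.20

Claim 1 — $2276: $1288 to deductible, leaving $988; coinsurance $988 × 30% = $296.40. Owner owes $1584.40 (running OOP $1584.40).
Claim 2 — $1748: 30% coinsurance on $1748 = $524.40. Owner pays $524.40; OOP now $2108.80.
Claim 3 — $12724: deductible met; 30% of $12724 = $3817.20. Adding that to $2108.80 gives $5926, past the $2550 cap; owner pays only $2550 − $2108.80 = $441.20.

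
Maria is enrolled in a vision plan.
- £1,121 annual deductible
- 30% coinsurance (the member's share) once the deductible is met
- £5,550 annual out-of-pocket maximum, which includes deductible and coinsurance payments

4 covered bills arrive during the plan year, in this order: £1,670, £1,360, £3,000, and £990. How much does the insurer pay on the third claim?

£2,100

#1 (£1,670): £1,121 to deductible, leaving £549; 30% of £549 = £164.70. Cost to member: £1,285.70. OOP to date £1,285.70. Plan pays £1,670 − £1,285.70 = £384.30.
#2 (£1,360): deductible already satisfied, so member's share is 30% × £1,360 = £408. Member pays £408; OOP now £1,693.70. Insurer: £1,360 − £408 = £952.
#3 (£3,000): deductible met; 30% of £3,000 = £900. Member pays £900; OOP now £2,593.70. Plan pays £3,000 − £900 = £2,100.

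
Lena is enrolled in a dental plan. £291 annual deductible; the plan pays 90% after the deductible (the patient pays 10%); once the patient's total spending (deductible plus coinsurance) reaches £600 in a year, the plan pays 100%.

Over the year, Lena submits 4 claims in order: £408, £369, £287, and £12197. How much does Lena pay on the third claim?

£28.70

Claim 1 — £408: £291 to deductible, leaving £117; 10% of £117 = £11.70. Cost to patient: £302.70. OOP to date £302.70.
Claim 2 — £369: deductible already satisfied, so patient's share is 10% × £369 = £36.90. Patient pays £36.90; OOP now £339.60.
Claim 3 — £287: deductible met; 10% of £287 = £28.70. Patient owes £28.70 (running OOP £368.30).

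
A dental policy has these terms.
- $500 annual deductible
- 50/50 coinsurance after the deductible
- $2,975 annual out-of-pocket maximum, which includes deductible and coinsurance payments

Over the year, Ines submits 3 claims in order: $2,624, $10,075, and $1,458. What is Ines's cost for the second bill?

Claim 1 — $2,624: $500 finishes the deductible; $2,124 goes to coinsurance; 50% of $2,124 = $1,062. Patient owes $1,562 (running OOP $1,562).
Claim 2 — $10,075: deductible met; 50% of $10,075 = $5,037.50. OOP would hit $6,599.50 > $2,975, so the cap limits the patient to $2,975 − $1,562 = $1,413.

$1,413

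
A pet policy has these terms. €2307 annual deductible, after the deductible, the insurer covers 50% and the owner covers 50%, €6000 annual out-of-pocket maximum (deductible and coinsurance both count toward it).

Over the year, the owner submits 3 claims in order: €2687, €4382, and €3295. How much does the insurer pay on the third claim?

Claim 1 — €2687: €2307 to deductible, leaving €380; 50% of €380 = €190. Owner pays €2497; OOP now €2497. Plan pays €2687 − €2497 = €190.
Claim 2 — €4382: deductible met; 50% of €4382 = €2191. Cost to owner: €2191. OOP to date €4688. Insurer: €4382 − €2191 = €2191.
Claim 3 — €3295: deductible met; 50% of €3295 = €1647.50. That would push OOP to €6335.50, over the €6000 cap, so owner pays €6000 − €4688 = €1312. Insurer: €3295 − €1312 = €1983.

€1983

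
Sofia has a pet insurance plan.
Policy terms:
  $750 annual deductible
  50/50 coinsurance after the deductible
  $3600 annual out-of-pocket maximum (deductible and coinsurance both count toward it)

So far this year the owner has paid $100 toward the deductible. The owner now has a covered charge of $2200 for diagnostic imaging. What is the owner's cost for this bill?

Remaining deductible: $750 − $100 = $650.
That leaves $2200 − $650 = $1550 for coinsurance.
Coinsurance: $1550 × 50% = $775.
That puts the owner's cost at $650 + $775 = $1425 before any cap.
Year-to-date out-of-pocket becomes $100 + $1425 = $1525, still under the $3600 maximum, so no cap applies.

$1425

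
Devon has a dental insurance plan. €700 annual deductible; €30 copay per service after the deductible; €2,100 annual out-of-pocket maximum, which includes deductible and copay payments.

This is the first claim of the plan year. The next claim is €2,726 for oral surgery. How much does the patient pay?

Nothing has been paid toward the €700 deductible, so the first €700 of this charge is applied there.
That leaves €2,726 − €700 = €2,026 for the copay.
Copay on this service: €30.
Patient responsibility before any cap: €700 + €30 = €730.
Cumulative spending €0 + €730 = €730 stays under the €2,100 maximum.

€730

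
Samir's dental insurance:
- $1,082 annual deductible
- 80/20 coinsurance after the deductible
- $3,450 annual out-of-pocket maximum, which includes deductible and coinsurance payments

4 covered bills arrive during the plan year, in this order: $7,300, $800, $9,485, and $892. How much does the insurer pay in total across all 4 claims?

$15,027

#1 ($7,300): $1,082 finishes the deductible; $6,218 goes to coinsurance; patient's 20% is $1,243.60. Patient owes $2,325.60 (running OOP $2,325.60). Plan pays $7,300 − $2,325.60 = $4,974.40.
#2 ($800): 20% coinsurance on $800 = $160. Patient pays $160; OOP now $2,485.60. Plan pays $800 − $160 = $640.
#3 ($9,485): 20% coinsurance on $9,485 = $1,897. Adding that to $2,485.60 gives $4,382.60, past the $3,450 cap; patient pays only $3,450 − $2,485.60 = $964.40. Plan pays $9,485 − $964.40 = $8,520.60.
#4 ($892): deductible met; 20% of $892 = $178.40. Adding that to $3,450 gives $3,628.40, past the $3,450 cap; patient pays only $3,450 − $3,450 = $0. Insurer: $892 − $0 = $892.
Insurer total = bills − patient's total = $18,477 − $3,450 = $15,027.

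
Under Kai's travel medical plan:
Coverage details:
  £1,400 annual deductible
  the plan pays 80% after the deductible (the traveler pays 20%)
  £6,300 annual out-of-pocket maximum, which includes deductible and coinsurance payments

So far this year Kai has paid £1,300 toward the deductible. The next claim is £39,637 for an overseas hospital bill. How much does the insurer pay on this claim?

£34,637

Deductible still to meet: £1,400 − £1,300 = £100.
After the £100 deductible portion, £39,637 − £100 = £39,537 is subject to coinsurance.
20% of £39,537 = £7,907.40 falls to the traveler.
So the traveler owes £100 + £7,907.40 = £8,007.40 before any cap.
Year-to-date out-of-pocket would reach £1,300 + £8,007.40 = £9,307.40, above the £6,300 maximum, so the traveler pays only £6,300 − £1,300 = £5,000.
Insurer pays the balance: £39,637 − £5,000 = £34,637.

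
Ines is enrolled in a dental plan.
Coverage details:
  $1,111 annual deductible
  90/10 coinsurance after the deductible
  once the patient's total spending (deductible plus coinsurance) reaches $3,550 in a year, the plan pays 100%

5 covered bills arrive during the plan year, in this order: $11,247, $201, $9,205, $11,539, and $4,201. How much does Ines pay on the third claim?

Claim 1 ($11,247): $1,111 to deductible, leaving $10,136; patient's 10% is $1,013.60. Cost to patient: $2,124.60. OOP to date $2,124.60.
Claim 2 ($201): deductible met; 10% of $201 = $20.10. Patient owes $20.10 (running OOP $2,144.70).
Claim 3 ($9,205): deductible met; 10% of $9,205 = $920.50. Patient pays $920.50; OOP now $3,065.20.

$920.50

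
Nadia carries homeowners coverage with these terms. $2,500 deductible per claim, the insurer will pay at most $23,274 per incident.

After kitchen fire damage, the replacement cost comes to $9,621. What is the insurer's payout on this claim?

Subtract the deductible: $9,621 − $2,500 = $7,121.
$7,121 is within the $23,274 limit, so the insurer pays $7,121.

$7,121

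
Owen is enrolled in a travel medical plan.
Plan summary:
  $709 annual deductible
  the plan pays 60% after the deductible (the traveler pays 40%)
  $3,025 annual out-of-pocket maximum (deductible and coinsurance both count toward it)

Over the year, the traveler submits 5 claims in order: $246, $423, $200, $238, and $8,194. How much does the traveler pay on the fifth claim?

#1 ($246): fully absorbed by the deductible. Traveler owes $246 (running OOP $246).
#2 ($423): fully absorbed by the deductible. Traveler pays $423; OOP now $669.
#3 ($200): $40 finishes the deductible; $160 goes to coinsurance; traveler's 40% is $64. Traveler owes $104 (running OOP $773).
#4 ($238): deductible met; 40% of $238 = $95.20. Traveler owes $95.20 (running OOP $868.20).
#5 ($8,194): deductible already satisfied, so traveler's share is 40% × $8,194 = $3,277.60. OOP would hit $4,145.80 > $3,025, so the cap limits the traveler to $3,025 − $868.20 = $2,156.80.

$2,156.80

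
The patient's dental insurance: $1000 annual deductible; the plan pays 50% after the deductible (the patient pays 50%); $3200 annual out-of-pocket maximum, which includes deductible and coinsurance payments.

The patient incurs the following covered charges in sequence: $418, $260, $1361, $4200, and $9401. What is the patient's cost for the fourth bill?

$1680.50

Claim 1 ($418): fully absorbed by the deductible. Patient owes $418 (running OOP $418).
Claim 2 ($260): all of it applies to the deductible. Patient owes $260 (running OOP $678).
Claim 3 ($1361): $322 finishes the deductible; $1039 goes to coinsurance; patient's 50% is $519.50. Patient pays $841.50; OOP now $1519.50.
Claim 4 ($4200): deductible met; 50% of $4200 = $2100. Adding that to $1519.50 gives $3619.50, past the $3200 cap; patient pays only $3200 − $1519.50 = $1680.50.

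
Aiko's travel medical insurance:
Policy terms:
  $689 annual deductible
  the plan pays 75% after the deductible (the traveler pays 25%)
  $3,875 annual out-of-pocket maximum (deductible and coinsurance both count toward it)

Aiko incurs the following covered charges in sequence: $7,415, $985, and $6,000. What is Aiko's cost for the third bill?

Bill 1, $7,415: deductible takes $689, $6,726 remains; 25% of $6,726 = $1,681.50. Traveler owes $2,370.50 (running OOP $2,370.50).
Bill 2, $985: deductible met; 25% of $985 = $246.25. Traveler owes $246.25 (running OOP $2,616.75).
Bill 3, $6,000: 25% coinsurance on $6,000 = $1,500. Adding that to $2,616.75 gives $4,116.75, past the $3,875 cap; traveler pays only $3,875 − $2,616.75 = $1,258.25.

$1,258.25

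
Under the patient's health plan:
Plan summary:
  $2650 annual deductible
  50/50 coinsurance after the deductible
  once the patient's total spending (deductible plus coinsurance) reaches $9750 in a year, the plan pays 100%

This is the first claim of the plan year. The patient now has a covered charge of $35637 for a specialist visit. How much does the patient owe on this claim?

$9750

Deductible not yet touched, so the first $2650 of the bill goes to the deductible.
That leaves $35637 − $2650 = $32987 for coinsurance.
Patient's 50% share of $32987 is $16493.50.
That puts the patient's cost at $2650 + $16493.50 = $19143.50 before any cap.
Year-to-date out-of-pocket would reach $0 + $19143.50 = $19143.50, above the $9750 maximum, so the patient pays only $9750 − $0 = $9750.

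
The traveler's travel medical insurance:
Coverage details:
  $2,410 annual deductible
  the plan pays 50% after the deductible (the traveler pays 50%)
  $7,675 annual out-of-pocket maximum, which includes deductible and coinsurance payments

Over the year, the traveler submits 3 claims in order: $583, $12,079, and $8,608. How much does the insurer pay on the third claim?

$8,469

#1 ($583): all of it applies to the deductible. Cost to traveler: $583. OOP to date $583. Insurer: $583 − $583 = $0.
#2 ($12,079): $1,827 to deductible, leaving $10,252; 50% of $10,252 = $5,126. Traveler owes $6,953 (running OOP $7,536). Plan pays $12,079 − $6,953 = $5,126.
#3 ($8,608): 50% coinsurance on $8,608 = $4,304. Adding that to $7,536 gives $11,840, past the $7,675 cap; traveler pays only $7,675 − $7,536 = $139. Insurer: $8,608 − $139 = $8,469.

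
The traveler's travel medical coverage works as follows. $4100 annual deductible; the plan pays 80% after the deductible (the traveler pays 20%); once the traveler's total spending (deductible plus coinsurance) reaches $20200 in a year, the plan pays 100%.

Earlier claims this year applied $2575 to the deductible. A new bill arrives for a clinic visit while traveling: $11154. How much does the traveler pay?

Deductible still to meet: $4100 − $2575 = $1525.
That leaves $11154 − $1525 = $9629 for coinsurance.
Coinsurance: $9629 × 20% = $1925.80.
So the traveler owes $1525 + $1925.80 = $3450.80 before any cap.
Year-to-date out-of-pocket becomes $2575 + $3450.80 = $6025.80, still under the $20200 maximum, so no cap applies.

$3450.80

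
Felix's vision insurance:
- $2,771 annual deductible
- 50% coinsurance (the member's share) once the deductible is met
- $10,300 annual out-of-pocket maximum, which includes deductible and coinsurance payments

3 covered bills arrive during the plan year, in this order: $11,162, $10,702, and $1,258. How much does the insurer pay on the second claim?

#1 ($11,162): $2,771 to deductible, leaving $8,391; 50% of $8,391 = $4,195.50. Member pays $6,966.50; OOP now $6,966.50. Insurer: $11,162 − $6,966.50 = $4,195.50.
#2 ($10,702): deductible already satisfied, so member's share is 50% × $10,702 = $5,351. Adding that to $6,966.50 gives $12,317.50, past the $10,300 cap; member pays only $10,300 − $6,966.50 = $3,333.50. Plan pays $10,702 − $3,333.50 = $7,368.50.

$7,368.50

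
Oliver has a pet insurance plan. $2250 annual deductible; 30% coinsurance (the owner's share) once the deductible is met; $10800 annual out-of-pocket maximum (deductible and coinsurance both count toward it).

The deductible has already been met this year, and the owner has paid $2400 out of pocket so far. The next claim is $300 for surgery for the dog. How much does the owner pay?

The deductible is already satisfied, so the full bill goes to coinsurance.
Owner's 30% share of $300 is $90.
Cumulative spending $2400 + $90 = $2490 stays under the $10800 maximum.

$90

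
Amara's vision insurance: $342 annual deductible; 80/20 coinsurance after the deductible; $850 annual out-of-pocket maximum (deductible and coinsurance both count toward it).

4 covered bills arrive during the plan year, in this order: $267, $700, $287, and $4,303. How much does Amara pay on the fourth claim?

Bill 1, $267: fully absorbed by the deductible. Cost to member: $267. OOP to date $267.
Bill 2, $700: $75 finishes the deductible; $625 goes to coinsurance; 20% of $625 = $125. Member owes $200 (running OOP $467).
Bill 3, $287: deductible met; 20% of $287 = $57.40. Member pays $57.40; OOP now $524.40.
Bill 4, $4,303: deductible met; 20% of $4,303 = $860.60. OOP would hit $1,385 > $850, so the cap limits the member to $850 − $524.40 = $325.60.

$325.60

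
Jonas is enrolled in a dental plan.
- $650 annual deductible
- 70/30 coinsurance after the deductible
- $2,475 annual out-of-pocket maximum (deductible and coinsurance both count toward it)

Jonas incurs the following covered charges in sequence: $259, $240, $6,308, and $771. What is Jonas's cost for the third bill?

$1,976

Claim 1 — $259: fully absorbed by the deductible. Patient pays $259; OOP now $259.
Claim 2 — $240: fully absorbed by the deductible. Patient pays $240; OOP now $499.
Claim 3 — $6,308: $151 to deductible, leaving $6,157; 30% of $6,157 = $1,847.10. Claim cost before the cap: $151 + $1,847.10 = $1,998.10. Adding that to $499 gives $2,497.10, past the $2,475 cap; patient pays only $2,475 − $499 = $1,976.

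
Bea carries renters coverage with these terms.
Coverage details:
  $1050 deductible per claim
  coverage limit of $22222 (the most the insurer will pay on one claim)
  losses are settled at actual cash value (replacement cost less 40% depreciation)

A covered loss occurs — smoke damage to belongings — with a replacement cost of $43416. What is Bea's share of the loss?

Actual cash value after 40% depreciation: $43416 × 60% = $26049.60.
Less the $1050 deductible: $26049.60 − $1050 = $24999.60.
$24999.60 exceeds the $22222 limit, so the insurer pays the limit: $22222.
Out of pocket: $43416 − $22222 = $21194.

$21194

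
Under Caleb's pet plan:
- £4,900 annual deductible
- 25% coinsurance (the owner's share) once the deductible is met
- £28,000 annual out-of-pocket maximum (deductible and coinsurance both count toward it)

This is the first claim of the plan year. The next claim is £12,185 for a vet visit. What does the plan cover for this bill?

£5,463.75

The full £4,900 deductible is still open; £4,900 of this bill applies to it.
The remaining £7,285 (= £12,185 − £4,900) moves to coinsurance.
Coinsurance: £7,285 × 25% = £1,821.25.
That puts the owner's cost at £4,900 + £1,821.25 = £6,721.25 before any cap.
Total out-of-pocket so far would be £0 + £6,721.25 = £6,721.25, below the £28,000 cap — no reduction.
The insurer covers the remainder: £12,185 − £6,721.25 = £5,463.75.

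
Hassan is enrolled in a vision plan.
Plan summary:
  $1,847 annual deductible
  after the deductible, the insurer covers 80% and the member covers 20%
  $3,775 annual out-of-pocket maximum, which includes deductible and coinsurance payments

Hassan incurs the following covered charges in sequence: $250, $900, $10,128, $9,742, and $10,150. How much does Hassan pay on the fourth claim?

Bill 1, $250: entire amount goes to the deductible. Member pays $250; OOP now $250.
Bill 2, $900: entire amount goes to the deductible. Cost to member: $900. OOP to date $1,150.
Bill 3, $10,128: $697 to deductible, leaving $9,431; coinsurance $9,431 × 20% = $1,886.20. Member owes $2,583.20 (running OOP $3,733.20).
Bill 4, $9,742: 20% coinsurance on $9,742 = $1,948.40. That would push OOP to $5,681.60, over the $3,775 cap, so member pays $3,775 − $3,733.20 = $41.80.

$41.80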